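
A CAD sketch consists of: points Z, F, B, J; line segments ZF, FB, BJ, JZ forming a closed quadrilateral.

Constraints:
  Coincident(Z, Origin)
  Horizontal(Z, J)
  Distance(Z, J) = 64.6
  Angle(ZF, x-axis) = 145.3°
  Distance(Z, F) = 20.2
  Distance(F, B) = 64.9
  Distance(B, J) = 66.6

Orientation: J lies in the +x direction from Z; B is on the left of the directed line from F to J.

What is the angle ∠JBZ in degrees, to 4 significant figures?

59.17°

Z is at the origin; ZJ is horizontal with |ZJ| = 64.6 and J in +x, so J = (64.6, 0). ZF runs at 145.3° with |ZF| = 20.2, so F = (-16.61, 11.50). B is determined by |FB| = 64.9 and |BJ| = 66.6 together: it lies at the intersection of circle(F, 64.9) and circle(J, 66.6). With |FJ| = 82.02, the foot of the radical line on FJ is 39.65 from F and the perpendicular offset is √(64.9² − 39.65²) = 51.38. Taking the left-of-FJ solution: B = (29.85, 56.82).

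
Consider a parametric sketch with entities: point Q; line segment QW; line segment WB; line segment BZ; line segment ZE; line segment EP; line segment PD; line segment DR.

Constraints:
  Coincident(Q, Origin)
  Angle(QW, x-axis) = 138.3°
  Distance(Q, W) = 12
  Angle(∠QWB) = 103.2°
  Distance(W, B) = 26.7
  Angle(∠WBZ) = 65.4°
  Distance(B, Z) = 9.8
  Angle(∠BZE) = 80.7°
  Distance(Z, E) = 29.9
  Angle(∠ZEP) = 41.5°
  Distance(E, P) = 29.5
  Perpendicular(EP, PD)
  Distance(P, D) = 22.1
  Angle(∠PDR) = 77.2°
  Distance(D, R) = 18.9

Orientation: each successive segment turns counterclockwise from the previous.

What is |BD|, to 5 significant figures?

10.747

Q is at the origin; QW runs at 138.3° with length 12.0, so W = (-8.9597, 7.9828). ∠QWB = 103.2° gives WB at -144.90° from the x-axis; with |WB| = 26.7, B = (-30.804, -7.3699). ∠WBZ = 65.4° gives BZ at -30.300° from the x-axis; with |BZ| = 9.8, Z = (-22.343, -12.314). ∠BZE = 80.7° gives ZE at 69.000° from the x-axis; with |ZE| = 29.9, E = (-11.628, 15.600). ∠ZEP = 41.5° gives EP at -152.50° from the x-axis; with |EP| = 29.5, P = (-37.795, 1.9782). The perpendicularity gives PD at right angles to EP, so PD runs at -62.500°; with |PD| = 22.1, D = (-27.590, -17.625). Then |BD| = |D − B| = 10.747.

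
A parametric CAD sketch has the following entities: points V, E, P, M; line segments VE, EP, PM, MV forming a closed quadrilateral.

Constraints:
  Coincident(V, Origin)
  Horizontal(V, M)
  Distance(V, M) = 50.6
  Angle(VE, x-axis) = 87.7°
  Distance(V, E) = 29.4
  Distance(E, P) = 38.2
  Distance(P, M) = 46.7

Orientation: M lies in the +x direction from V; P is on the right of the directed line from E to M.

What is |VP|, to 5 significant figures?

9.8582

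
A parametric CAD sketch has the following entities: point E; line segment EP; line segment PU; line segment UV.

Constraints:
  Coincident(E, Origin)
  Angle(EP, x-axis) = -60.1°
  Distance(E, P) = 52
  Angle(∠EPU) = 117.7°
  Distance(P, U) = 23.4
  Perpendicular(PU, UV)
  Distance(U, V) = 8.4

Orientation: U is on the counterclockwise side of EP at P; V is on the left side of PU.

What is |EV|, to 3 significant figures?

60.7

∠EPU = 117.7°, so PU runs at -60.1° + (180° − 117.7°) = 2.20° from the x-axis; with |PU| = 23.4, U = P + 23.4·(cos 2.20°, sin 2.20°) = (49.3, -44.2). PU ⟂ UV; with |UV| = 8.4 on the left of PU, V = U + 8.4·(-0.0384, 0.999) = (49.0, -35.8). Then |EV| = |V − E| = 60.7.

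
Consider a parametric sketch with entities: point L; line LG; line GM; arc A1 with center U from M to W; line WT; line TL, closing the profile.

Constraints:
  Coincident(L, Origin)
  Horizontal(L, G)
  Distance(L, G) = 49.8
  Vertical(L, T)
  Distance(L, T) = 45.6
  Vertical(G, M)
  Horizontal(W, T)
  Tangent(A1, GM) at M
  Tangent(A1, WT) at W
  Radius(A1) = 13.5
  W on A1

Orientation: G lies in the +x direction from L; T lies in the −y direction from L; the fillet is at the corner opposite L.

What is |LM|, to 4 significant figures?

59.25

L is at the origin; L and G share the same y with |LG| = 49.8 and G on the +x side, so G = (49.80, 0.000). L and T share the same x with |LT| = 45.6 and T on the −y side, so T = (0.000, -45.60). The virtual corner opposite L is at (49.80, -45.60). Tangency of A1 to GM means the radius UM is perpendicular to GM and A1 meets WT tangentially, so UW is at right angles to WT, with radius 13.5, so the center U sits 13.5 in from both sides at U = (36.30, -32.10). That places the tangent points at M = (49.80, -32.10) on GM and W = (36.30, -45.60) on WT. Then |LM| = |M − L| = 59.25.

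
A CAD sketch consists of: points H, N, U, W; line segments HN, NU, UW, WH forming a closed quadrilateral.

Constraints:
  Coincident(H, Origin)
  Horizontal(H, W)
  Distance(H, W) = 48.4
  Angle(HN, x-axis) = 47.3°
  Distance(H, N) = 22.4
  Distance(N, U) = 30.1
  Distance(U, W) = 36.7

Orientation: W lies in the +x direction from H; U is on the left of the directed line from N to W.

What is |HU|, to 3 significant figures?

52.4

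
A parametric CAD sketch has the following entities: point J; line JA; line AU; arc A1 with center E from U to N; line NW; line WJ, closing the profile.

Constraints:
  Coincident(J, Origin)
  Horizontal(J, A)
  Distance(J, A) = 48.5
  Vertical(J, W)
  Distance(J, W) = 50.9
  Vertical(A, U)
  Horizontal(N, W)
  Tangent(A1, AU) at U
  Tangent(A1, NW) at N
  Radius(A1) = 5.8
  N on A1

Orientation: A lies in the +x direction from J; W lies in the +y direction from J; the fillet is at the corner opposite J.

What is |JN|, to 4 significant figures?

66.44

The virtual corner opposite J is at (48.50, 50.90). Tangency of A1 to AU means the radius EU is perpendicular to AU and A1 meets NW tangentially, so EN is at right angles to NW, with radius 5.8, so the center E sits 5.8 in from both sides at E = (42.70, 45.10). That places the tangent points at U = (48.50, 45.10) on AU and N = (42.70, 50.90) on NW. Then |JN| = |N − J| = 66.44.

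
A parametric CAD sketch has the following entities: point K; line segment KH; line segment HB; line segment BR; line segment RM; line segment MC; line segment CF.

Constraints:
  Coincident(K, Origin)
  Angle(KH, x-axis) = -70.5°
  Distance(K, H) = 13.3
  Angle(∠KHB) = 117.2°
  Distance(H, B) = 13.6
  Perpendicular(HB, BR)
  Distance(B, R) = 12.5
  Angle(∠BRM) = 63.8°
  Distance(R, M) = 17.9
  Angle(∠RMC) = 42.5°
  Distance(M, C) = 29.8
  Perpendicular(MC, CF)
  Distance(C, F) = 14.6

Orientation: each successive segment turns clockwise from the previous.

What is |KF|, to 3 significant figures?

36.4

K is at the origin; KH runs at -70.5° with length 13.3, so H = (4.44, -12.5). ∠KHB = 117.2° gives HB at -133° from the x-axis; with |HB| = 13.6, B = (-4.89, -22.4). HB ⟂ BR, so BR runs at 137°; with |BR| = 12.5, R = (-14.0, -13.9). ∠BRM = 63.8° gives RM at 20.5° from the x-axis; with |RM| = 17.9, M = (2.78, -7.59). ∠RMC = 42.5° gives MC at -117° from the x-axis; with |MC| = 29.8, C = (-10.7, -34.1). MC ⟂ CF, so CF runs at 153°; with |CF| = 14.6, F = (-23.8, -27.5). Then |KF| = |F − K| = 36.4.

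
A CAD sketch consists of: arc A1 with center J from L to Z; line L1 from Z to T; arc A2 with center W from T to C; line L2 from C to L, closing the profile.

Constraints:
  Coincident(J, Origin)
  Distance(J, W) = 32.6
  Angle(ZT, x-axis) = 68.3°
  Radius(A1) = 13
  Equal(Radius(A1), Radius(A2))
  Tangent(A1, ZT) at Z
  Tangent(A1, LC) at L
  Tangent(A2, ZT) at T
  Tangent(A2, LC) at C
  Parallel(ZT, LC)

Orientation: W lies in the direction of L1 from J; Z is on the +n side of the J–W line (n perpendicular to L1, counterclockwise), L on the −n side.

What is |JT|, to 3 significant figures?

35.1

The slot axis is L1's direction at 68.3°, so u = (cos 68.3°, sin 68.3°) = (0.370, 0.929) and n = (−sin 68.3°, cos 68.3°) = (-0.929, 0.370). J is at the origin and W lies 32.6 along u from J, so W = 32.6·u = (12.1, 30.3). Tangency of A1 to both parallel lines with radius 13.0 puts Z and L at J ± 13.0·n: Z = (-12.1, 4.81), L = (12.1, -4.81). Equal radii place T and C the same way about W: T = W + 13.0·n = (-0.0250, 35.1), C = W − 13.0·n = (24.1, 25.5). Then |JT| = |T − J| = 35.1.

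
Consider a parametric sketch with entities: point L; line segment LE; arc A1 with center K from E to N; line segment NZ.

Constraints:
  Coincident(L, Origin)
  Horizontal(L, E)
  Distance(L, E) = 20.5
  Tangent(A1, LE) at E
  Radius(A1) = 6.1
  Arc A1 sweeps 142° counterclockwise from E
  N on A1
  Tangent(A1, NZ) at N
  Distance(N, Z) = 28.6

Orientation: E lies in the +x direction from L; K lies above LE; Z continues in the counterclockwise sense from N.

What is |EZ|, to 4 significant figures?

34.14

L is at the origin; LE is horizontal with |LE| = 20.5 and E on the +x side, so E = (20.50, 0.000). The tangent condition forces KE to be normal to LE, so K = E + (0, 6.1) = (20.50, 6.100). On A1, E sits at bearing -90° from K; a 142° counterclockwise sweep puts N at bearing 52°, so N = K + 6.1·(cos 52°, sin 52°) = (24.26, 10.91). Since A1 is tangent to NZ there, KN ⟂ NZ, so NZ runs along (−sin 52°, cos 52°); with |NZ| = 28.6, Z = (1.718, 28.51). Then |EZ| = |Z − E| = 34.14.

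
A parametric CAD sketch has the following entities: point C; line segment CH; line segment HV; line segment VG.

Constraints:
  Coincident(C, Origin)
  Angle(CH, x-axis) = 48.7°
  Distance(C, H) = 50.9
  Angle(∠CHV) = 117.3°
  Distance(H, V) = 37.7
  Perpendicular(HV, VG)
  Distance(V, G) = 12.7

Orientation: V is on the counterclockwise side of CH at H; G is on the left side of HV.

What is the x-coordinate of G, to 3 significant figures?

8.01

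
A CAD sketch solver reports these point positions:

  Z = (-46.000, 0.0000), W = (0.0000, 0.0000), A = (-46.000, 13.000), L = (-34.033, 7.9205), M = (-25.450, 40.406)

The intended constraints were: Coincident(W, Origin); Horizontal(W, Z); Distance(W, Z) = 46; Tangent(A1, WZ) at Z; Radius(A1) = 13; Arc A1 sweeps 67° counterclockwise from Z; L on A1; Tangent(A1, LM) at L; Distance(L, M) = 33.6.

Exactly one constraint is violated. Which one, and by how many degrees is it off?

Tangent(A1, LM) at L — off by 8.20°.

W = (0.00, 0.00) ✓; W.y = 0.00, Z.y = 0.00 ✓; |WZ| = 46.00 ✓; ∠(AZ, ZW) = 90.00° ✓; |AZ| = 13.00 ✓; bearing(A→L) − bearing(A→Z) = 67.00° ✓; |AL| = 13.00 ✓; ∠(AL, LM) = 81.80° ✗; |LM| = 33.60 ✓.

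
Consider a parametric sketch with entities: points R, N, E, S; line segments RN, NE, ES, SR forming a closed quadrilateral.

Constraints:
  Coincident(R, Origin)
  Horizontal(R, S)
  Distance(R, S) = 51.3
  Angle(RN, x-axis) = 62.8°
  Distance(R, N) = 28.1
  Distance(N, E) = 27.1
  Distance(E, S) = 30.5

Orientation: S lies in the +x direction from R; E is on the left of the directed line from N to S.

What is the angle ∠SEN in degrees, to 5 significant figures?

105.39°

Checks: |NE| = 27.10 ✓; |ES| = 30.50 ✓.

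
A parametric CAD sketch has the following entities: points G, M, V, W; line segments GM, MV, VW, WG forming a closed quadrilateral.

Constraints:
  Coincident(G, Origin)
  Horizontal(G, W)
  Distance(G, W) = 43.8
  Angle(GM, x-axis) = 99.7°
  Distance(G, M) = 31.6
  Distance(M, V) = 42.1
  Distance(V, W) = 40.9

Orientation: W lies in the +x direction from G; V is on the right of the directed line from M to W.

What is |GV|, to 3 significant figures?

10.7

Checks: |MV| = 42.10 ✓; |VW| = 40.90 ✓.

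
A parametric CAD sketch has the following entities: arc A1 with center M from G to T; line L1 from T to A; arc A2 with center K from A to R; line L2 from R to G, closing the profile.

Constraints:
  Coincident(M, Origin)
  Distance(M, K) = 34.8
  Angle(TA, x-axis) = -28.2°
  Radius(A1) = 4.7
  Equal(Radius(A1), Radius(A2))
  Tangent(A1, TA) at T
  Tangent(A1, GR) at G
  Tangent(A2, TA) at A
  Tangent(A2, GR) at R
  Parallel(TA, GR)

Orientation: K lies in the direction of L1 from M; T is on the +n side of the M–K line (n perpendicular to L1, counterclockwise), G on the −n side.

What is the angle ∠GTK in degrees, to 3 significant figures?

82.3°

The slot axis is L1's direction at -28.2°, so u = (cos -28.2°, sin -28.2°) = (0.881, -0.473) and n = (−sin -28.2°, cos -28.2°) = (0.473, 0.881). M is at the origin and K lies 34.8 along u from M, so K = 34.8·u = (30.7, -16.4). Tangency of A1 to both parallel lines with radius 4.7 puts T and G at M ± 4.7·n: T = (2.22, 4.14), G = (-2.22, -4.14). Then cos ∠GTK = TG·TK / (|TG||TK|), giving 82.3°.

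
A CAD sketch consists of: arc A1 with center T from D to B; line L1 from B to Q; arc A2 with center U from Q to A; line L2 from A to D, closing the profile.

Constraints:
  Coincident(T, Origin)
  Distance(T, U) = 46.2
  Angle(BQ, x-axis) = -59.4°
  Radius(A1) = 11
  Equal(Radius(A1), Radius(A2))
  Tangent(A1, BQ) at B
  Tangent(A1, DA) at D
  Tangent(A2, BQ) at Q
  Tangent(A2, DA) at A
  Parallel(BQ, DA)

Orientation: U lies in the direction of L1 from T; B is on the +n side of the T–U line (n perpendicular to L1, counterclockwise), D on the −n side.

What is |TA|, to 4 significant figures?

47.49

The slot axis is L1's direction at -59.4°, so u = (cos -59.4°, sin -59.4°) = (0.5090, -0.8607) and n = (−sin -59.4°, cos -59.4°) = (0.8607, 0.5090). T is at the origin and U lies 46.2 along u from T, so U = 46.2·u = (23.52, -39.77). Tangency of A1 to both parallel lines with radius 11.0 puts B and D at T ± 11.0·n: B = (9.468, 5.599), D = (-9.468, -5.599). Equal radii place Q and A the same way about U: Q = U + 11.0·n = (32.99, -34.17), A = U − 11.0·n = (14.05, -45.37). Then |TA| = |A − T| = 47.49.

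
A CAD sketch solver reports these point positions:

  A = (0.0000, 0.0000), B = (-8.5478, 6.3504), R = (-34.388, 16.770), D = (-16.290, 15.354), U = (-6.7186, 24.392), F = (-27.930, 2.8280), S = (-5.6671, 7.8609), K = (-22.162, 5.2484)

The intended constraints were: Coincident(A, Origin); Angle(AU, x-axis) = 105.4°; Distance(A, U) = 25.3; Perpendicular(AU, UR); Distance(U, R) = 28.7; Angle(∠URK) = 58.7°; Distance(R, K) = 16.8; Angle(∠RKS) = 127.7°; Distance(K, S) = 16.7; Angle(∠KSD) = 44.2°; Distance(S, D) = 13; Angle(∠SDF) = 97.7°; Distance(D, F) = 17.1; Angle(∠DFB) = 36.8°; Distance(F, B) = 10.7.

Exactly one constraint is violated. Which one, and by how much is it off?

Distance(F, B) = 10.7 — off by 9.00.

A = (0.00, 0.00) ✓; AU at 105.4° ✓; |AU| = 25.30 ✓; ∠(AU, UR) = 90.00° ✓; |UR| = 28.70 ✓; ∠URK = 58.70° ✓; |RK| = 16.80 ✓; ∠RKS = 127.7° ✓; |KS| = 16.70 ✓; ∠KSD = 44.20° ✓; |SD| = 13.00 ✓; ∠SDF = 97.70° ✓; |DF| = 17.10 ✓; ∠DFB = 36.80° ✓; |FB| = 19.70 ✗.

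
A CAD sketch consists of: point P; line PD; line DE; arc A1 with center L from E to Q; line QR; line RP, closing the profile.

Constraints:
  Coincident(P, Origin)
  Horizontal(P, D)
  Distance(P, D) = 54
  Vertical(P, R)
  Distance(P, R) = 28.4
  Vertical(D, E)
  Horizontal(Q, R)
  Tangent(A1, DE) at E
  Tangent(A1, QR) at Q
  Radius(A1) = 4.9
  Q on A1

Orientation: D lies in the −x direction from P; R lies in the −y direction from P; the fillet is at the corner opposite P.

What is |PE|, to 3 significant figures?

58.9

P is at the origin; PD is horizontal with |PD| = 54.0 and D on the −x side, so D = (-54.0, 0.00). PR is vertical with |PR| = 28.4 and R on the −y side, so R = (0.00, -28.4). The virtual corner opposite P is at (-54.0, -28.4). The tangent condition forces LE to be normal to DE and tangency of A1 to QR means the radius LQ is perpendicular to QR, with radius 4.9, so the center L sits 4.9 in from both sides at L = (-49.1, -23.5). That places the tangent points at E = (-54.0, -23.5) on DE and Q = (-49.1, -28.4) on QR. Then |PE| = |E − P| = 58.9.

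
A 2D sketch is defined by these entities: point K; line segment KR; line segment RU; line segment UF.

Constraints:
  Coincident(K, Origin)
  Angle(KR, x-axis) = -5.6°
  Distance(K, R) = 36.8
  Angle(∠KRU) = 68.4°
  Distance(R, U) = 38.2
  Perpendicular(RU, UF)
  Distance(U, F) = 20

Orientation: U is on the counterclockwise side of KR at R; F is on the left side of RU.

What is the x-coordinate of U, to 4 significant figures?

26.10

K is at the origin; KR runs at -5.6° with length 36.8, so R = 36.8·(cos -5.6°, sin -5.6°) = (36.62, -3.591). ∠KRU = 68.4°, so RU runs at -5.6° + (180° − 68.4°) = 106.0° from the x-axis; with |RU| = 38.2, U = R + 38.2·(cos 106.0°, sin 106.0°) = (26.10, 33.13). So U.x = 26.10.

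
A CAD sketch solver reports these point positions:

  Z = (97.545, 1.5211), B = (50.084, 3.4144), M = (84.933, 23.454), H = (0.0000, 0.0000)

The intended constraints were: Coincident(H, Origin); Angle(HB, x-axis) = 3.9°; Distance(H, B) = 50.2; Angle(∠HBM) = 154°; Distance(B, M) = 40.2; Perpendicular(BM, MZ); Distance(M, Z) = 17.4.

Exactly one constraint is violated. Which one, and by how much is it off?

Distance(M, Z) = 17.4 — off by 7.90.

H = (0.00, 0.00) ✓; HB at 3.900° ✓; |HB| = 50.20 ✓; ∠HBM = 154.0° ✓; |BM| = 40.20 ✓; ∠(BM, MZ) = 90.00° ✓; |MZ| = 25.30 ✗.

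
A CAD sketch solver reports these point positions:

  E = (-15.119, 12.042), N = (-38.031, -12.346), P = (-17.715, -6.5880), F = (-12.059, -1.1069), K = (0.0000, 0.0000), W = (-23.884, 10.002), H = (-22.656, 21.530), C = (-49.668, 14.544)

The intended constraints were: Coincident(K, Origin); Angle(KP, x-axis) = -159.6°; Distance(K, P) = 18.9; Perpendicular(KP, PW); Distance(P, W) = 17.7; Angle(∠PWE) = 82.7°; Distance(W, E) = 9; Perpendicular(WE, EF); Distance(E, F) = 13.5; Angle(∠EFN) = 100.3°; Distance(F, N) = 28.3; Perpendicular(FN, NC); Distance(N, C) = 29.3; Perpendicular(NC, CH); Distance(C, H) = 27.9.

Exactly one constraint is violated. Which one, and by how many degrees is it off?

Perpendicular(NC, CH) — off by 8.90°.

K = (0.00, 0.00) ✓; KP at -159.6° ✓; |KP| = 18.90 ✓; ∠(KP, PW) = 90.00° ✓; |PW| = 17.70 ✓; ∠PWE = 82.70° ✓; |WE| = 8.999 ✓; ∠(WE, EF) = 90.00° ✓; |EF| = 13.50 ✓; ∠EFN = 100.3° ✓; |FN| = 28.30 ✓; ∠(FN, NC) = 90.00° ✓; |NC| = 29.30 ✓; ∠(NC, CH) = 98.90° ✗; |CH| = 27.90 ✓.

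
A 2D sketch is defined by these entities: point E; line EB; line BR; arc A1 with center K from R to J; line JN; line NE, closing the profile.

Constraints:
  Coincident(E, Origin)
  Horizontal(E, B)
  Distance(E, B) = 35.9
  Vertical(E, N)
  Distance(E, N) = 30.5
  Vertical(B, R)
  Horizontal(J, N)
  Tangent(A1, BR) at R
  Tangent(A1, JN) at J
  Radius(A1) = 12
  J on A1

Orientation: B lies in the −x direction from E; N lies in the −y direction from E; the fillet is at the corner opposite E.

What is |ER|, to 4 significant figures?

40.39

E is at the origin; E and B share the same y with |EB| = 35.9 and B on the −x side, so B = (-35.90, 0.000). E and N share the same x with |EN| = 30.5 and N on the −y side, so N = (0.000, -30.50). The virtual corner opposite E is at (-35.90, -30.50). The tangent condition forces KR to be normal to BR and since A1 is tangent to JN there, KJ ⟂ JN, with radius 12.0, so the center K sits 12.0 in from both sides at K = (-23.90, -18.50). That places the tangent points at R = (-35.90, -18.50) on BR and J = (-23.90, -30.50) on JN. Then |ER| = |R − E| = 40.39.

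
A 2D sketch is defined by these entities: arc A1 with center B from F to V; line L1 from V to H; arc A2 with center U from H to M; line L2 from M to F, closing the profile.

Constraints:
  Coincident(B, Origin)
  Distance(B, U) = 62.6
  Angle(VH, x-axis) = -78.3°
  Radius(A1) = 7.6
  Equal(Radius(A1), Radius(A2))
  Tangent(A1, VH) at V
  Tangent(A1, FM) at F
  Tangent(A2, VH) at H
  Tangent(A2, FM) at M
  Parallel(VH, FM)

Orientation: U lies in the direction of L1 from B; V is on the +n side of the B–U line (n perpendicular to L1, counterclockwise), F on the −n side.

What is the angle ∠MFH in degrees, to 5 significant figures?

13.648°

The slot axis is L1's direction at -78.3°, so u = (cos -78.3°, sin -78.3°) = (0.20279, -0.97922) and n = (−sin -78.3°, cos -78.3°) = (0.97922, 0.20279). B is at the origin and U lies 62.6 along u from B, so U = 62.6·u = (12.694, -61.299). Tangency of A1 to both parallel lines with radius 7.6 puts V and F at B ± 7.6·n: V = (7.4421, 1.5412), F = (-7.4421, -1.5412). Equal radii place H and M the same way about U: H = U + 7.6·n = (20.137, -59.758), M = U − 7.6·n = (5.2524, -62.841). Then cos ∠MFH = FM·FH / (|FM||FH|), giving 13.648°.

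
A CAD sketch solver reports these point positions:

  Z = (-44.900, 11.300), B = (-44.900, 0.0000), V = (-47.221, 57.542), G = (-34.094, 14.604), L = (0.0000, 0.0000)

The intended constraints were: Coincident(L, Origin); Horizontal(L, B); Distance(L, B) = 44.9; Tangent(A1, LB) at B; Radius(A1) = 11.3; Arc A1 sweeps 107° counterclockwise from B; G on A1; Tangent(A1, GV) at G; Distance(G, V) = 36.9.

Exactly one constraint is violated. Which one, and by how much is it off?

Distance(G, V) = 36.9 — off by 8.00.

L = (0.00, 0.00) ✓; L.y = 0.00, B.y = 0.00 ✓; |LB| = 44.90 ✓; ∠(ZB, BL) = 90.00° ✓; |ZB| = 11.30 ✓; bearing(Z→G) − bearing(Z→B) = 107.0° ✓; |ZG| = 11.30 ✓; ∠(ZG, GV) = 90.00° ✓; |GV| = 44.90 ✗.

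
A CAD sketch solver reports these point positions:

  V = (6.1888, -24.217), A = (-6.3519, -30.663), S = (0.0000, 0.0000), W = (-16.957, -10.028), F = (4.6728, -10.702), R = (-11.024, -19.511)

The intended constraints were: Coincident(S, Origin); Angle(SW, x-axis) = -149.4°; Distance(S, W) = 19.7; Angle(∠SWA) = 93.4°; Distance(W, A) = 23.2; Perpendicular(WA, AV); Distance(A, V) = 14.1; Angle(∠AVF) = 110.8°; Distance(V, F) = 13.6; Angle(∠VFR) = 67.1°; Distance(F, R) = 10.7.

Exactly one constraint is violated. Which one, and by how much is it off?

Distance(F, R) = 10.7 — off by 7.30.

S = (0.00, 0.00) ✓; SW at -149.4° ✓; |SW| = 19.70 ✓; ∠SWA = 93.40° ✓; |WA| = 23.20 ✓; ∠(WA, AV) = 90.00° ✓; |AV| = 14.10 ✓; ∠AVF = 110.8° ✓; |VF| = 13.60 ✓; ∠VFR = 67.10° ✓; |FR| = 18.00 ✗.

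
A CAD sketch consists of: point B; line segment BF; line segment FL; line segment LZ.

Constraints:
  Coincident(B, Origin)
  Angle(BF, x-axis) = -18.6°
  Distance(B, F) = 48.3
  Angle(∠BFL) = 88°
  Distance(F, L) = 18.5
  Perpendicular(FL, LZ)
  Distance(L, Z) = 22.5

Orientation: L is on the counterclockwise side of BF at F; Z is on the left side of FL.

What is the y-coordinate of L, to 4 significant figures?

2.323

B is at the origin; BF runs at -18.6° with length 48.3, so F = 48.3·(cos -18.6°, sin -18.6°) = (45.78, -15.41). ∠BFL = 88.0°, so FL runs at -18.6° + (180° − 88.0°) = 73.40° from the x-axis; with |FL| = 18.5, L = F + 18.5·(cos 73.40°, sin 73.40°) = (51.06, 2.323). So L.y = 2.323.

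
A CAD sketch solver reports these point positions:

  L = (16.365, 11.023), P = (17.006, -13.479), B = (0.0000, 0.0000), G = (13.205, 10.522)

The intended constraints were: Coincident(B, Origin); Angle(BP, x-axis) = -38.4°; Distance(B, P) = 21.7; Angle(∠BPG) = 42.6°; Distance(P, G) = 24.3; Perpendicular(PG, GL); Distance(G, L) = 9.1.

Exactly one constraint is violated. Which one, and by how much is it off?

Distance(G, L) = 9.1 — off by 5.90.

B = (0.00, 0.00) ✓; BP at -38.40° ✓; |BP| = 21.70 ✓; ∠BPG = 42.60° ✓; |PG| = 24.30 ✓; ∠(PG, GL) = 89.99° ✓; |GL| = 3.199 ✗.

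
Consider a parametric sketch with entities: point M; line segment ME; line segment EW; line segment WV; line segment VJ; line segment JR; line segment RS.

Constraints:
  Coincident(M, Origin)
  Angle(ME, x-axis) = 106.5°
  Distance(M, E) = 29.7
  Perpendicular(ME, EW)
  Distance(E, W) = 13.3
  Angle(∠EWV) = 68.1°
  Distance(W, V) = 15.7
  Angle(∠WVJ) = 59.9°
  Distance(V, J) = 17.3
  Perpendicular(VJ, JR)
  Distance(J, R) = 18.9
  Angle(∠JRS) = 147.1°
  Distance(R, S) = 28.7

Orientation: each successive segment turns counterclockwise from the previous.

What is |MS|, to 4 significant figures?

58.88

M is at the origin; ME runs at 106.5° with length 29.7, so E = (-8.435, 28.48). The perpendicularity gives EW at right angles to ME, so EW runs at -163.5°; with |EW| = 13.3, W = (-21.19, 24.70). ∠EWV = 68.1° gives WV at -51.60° from the x-axis; with |WV| = 15.7, V = (-11.44, 12.40). ∠WVJ = 59.9° gives VJ at 68.50° from the x-axis; with |VJ| = 17.3, J = (-5.095, 28.49). VJ ⟂ JR, so JR runs at 158.5°; with |JR| = 18.9, R = (-22.68, 35.42). ∠JRS = 147.1° gives RS at -168.6° from the x-axis; with |RS| = 28.7, S = (-50.81, 29.75). Then |MS| = |S − M| = 58.88.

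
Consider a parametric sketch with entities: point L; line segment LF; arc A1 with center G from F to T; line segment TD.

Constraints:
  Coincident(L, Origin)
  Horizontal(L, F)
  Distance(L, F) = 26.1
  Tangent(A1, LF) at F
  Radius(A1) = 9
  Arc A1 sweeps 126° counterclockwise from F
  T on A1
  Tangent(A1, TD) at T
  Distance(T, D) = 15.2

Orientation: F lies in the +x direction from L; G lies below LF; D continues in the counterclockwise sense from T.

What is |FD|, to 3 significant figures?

26.6

On A1, F sits at bearing 90° from G; a 126° counterclockwise sweep puts T at bearing 216°, so T = G + 9.0·(cos 216°, sin 216°) = (18.8, -14.3). The tangent condition forces GT to be normal to TD, so TD runs along (−sin 216°, cos 216°); with |TD| = 15.2, D = (27.8, -26.6). Then |FD| = |D − F| = 26.6.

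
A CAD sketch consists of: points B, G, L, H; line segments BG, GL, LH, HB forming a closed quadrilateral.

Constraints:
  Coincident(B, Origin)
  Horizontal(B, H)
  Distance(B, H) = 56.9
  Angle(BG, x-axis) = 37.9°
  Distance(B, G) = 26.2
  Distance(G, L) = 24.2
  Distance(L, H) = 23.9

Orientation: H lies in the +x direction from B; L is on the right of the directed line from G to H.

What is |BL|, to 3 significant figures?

33.7

Checks: |GL| = 24.20 ✓; |LH| = 23.90 ✓.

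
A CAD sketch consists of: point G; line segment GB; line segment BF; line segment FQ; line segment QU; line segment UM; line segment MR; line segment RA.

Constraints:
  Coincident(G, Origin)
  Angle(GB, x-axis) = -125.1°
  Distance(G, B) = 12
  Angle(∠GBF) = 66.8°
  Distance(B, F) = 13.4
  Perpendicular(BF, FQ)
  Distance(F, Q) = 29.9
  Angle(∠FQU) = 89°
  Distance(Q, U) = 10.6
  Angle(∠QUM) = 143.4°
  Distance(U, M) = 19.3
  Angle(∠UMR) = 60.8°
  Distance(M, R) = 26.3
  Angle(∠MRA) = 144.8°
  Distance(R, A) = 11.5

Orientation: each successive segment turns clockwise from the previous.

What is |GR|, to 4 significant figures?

7.765

G is at the origin; GB runs at -125.1° with length 12.0, so B = (-6.900, -9.818). ∠GBF = 66.8° gives BF at 121.7° from the x-axis; with |BF| = 13.4, F = (-13.94, 1.583). BF is perpendicular to FQ, so FQ runs at 31.70°; with |FQ| = 29.9, Q = (11.50, 17.29). ∠FQU = 89.0° gives QU at -59.30° from the x-axis; with |QU| = 10.6, U = (16.91, 8.180). ∠QUM = 143.4° gives UM at -95.90° from the x-axis; with |UM| = 19.3, M = (14.93, -11.02). ∠UMR = 60.8° gives MR at 144.9° from the x-axis; with |MR| = 26.3, R = (-6.592, 4.105). Then |GR| = |R − G| = 7.765.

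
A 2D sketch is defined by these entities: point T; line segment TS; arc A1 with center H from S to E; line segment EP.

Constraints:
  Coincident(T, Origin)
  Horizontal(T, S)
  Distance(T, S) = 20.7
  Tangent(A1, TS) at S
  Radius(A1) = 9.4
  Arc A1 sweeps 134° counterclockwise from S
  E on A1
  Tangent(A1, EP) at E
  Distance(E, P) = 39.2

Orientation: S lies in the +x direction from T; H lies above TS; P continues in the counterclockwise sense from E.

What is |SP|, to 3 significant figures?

48.6

T is at the origin; T and S share the same y with |TS| = 20.7 and S on the +x side, so S = (20.7, 0.00). Tangency of A1 to TS means the radius HS is perpendicular to TS, so H = S + (0, 9.4) = (20.7, 9.40). On A1, S sits at bearing -90° from H; a 134° counterclockwise sweep puts E at bearing 44°, so E = H + 9.4·(cos 44°, sin 44°) = (27.5, 15.9). A1 meets EP tangentially, so HE is at right angles to EP, so EP runs along (−sin 44°, cos 44°); with |EP| = 39.2, P = (0.231, 44.1). Then |SP| = |P − S| = 48.6.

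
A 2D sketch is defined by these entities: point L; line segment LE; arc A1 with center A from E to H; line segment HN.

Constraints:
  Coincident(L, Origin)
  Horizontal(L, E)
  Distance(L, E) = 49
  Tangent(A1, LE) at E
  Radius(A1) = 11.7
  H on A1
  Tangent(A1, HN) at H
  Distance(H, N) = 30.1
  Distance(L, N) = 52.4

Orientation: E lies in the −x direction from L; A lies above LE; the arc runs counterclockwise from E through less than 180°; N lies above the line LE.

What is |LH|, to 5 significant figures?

38.771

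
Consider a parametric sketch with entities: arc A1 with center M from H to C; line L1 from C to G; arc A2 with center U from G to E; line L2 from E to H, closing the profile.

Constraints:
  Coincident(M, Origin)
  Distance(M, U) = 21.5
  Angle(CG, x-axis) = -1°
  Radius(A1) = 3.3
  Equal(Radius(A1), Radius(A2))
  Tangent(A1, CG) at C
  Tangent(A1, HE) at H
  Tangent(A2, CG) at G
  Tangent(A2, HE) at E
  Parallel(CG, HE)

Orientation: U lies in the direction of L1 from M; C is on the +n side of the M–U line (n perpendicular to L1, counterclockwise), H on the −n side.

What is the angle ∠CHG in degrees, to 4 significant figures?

72.93°

Tangency of A1 to both parallel lines with radius 3.3 puts C and H at M ± 3.3·n: C = (0.05759, 3.299), H = (-0.05759, -3.299). Equal radii place G and E the same way about U: G = U + 3.3·n = (21.55, 2.924), E = U − 3.3·n = (21.44, -3.675). Then cos ∠CHG = HC·HG / (|HC||HG|), giving 72.93°.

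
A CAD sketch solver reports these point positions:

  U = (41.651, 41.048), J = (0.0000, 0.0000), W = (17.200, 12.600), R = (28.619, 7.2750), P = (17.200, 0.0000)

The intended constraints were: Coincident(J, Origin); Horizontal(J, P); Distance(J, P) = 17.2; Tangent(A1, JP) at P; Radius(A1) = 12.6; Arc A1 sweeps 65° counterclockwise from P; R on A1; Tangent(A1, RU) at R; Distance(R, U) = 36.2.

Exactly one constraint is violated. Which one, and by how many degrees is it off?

Tangent(A1, RU) at R — off by 3.90°.

J = (0.00, 0.00) ✓; J.y = 0.00, P.y = 0.00 ✓; |JP| = 17.20 ✓; ∠(WP, PJ) = 90.00° ✓; |WP| = 12.60 ✓; bearing(W→R) − bearing(W→P) = 65.00° ✓; |WR| = 12.60 ✓; ∠(WR, RU) = 86.10° ✗; |RU| = 36.20 ✓.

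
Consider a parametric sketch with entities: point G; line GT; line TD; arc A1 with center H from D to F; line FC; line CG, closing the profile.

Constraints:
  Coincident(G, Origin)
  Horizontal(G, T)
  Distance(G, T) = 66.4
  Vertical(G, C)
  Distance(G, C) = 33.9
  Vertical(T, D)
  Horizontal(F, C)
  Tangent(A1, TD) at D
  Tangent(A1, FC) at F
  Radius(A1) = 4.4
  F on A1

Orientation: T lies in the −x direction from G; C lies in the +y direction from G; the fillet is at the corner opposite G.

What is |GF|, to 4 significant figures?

70.66

G is at the origin; GT is horizontal with |GT| = 66.4 and T on the −x side, so T = (-66.40, 0.000). G and C share the same x with |GC| = 33.9 and C on the +y side, so C = (0.000, 33.90). The virtual corner opposite G is at (-66.40, 33.90). A1 meets TD tangentially, so HD is at right angles to TD and tangency of A1 to FC means the radius HF is perpendicular to FC, with radius 4.4, so the center H sits 4.4 in from both sides at H = (-62.00, 29.50). That places the tangent points at D = (-66.40, 29.50) on TD and F = (-62.00, 33.90) on FC. Then |GF| = |F − G| = 70.66.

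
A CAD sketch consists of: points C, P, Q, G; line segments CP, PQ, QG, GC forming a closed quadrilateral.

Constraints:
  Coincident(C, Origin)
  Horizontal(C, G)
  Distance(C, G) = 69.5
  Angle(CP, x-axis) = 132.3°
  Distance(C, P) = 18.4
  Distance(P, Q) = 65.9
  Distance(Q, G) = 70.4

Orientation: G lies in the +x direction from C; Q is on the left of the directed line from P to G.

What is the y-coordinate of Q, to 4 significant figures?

60.66

C is at the origin; C and G share the same y with |CG| = 69.5 and G in +x, so G = (69.5, 0). CP runs at 132.3° with |CP| = 18.4, so P = (-12.38, 13.61). Q is determined by |PQ| = 65.9 and |QG| = 70.4 together: it lies at the intersection of circle(P, 65.9) and circle(G, 70.4). With |PG| = 83.01, the foot of the radical line on PG is 37.81 from P and the perpendicular offset is √(65.9² − 37.81²) = 53.98. Taking the left-of-PG solution: Q = (33.76, 60.66).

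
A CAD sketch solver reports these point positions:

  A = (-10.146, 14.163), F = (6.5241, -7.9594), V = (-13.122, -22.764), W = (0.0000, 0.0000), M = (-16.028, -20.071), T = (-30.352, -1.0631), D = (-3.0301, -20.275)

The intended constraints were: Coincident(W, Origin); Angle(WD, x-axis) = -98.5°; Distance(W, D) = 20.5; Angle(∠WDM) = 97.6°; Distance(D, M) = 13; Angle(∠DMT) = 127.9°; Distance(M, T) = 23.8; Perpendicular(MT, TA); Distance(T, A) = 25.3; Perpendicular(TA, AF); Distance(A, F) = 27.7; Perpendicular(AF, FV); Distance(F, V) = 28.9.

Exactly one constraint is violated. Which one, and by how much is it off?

Distance(F, V) = 28.9 — off by 4.30.

W = (0.00, 0.00) ✓; WD at -98.50° ✓; |WD| = 20.50 ✓; ∠WDM = 97.60° ✓; |DM| = 13.00 ✓; ∠DMT = 127.9° ✓; |MT| = 23.80 ✓; ∠(MT, TA) = 90.00° ✓; |TA| = 25.30 ✓; ∠(TA, AF) = 90.00° ✓; |AF| = 27.70 ✓; ∠(AF, FV) = 90.00° ✓; |FV| = 24.60 ✗.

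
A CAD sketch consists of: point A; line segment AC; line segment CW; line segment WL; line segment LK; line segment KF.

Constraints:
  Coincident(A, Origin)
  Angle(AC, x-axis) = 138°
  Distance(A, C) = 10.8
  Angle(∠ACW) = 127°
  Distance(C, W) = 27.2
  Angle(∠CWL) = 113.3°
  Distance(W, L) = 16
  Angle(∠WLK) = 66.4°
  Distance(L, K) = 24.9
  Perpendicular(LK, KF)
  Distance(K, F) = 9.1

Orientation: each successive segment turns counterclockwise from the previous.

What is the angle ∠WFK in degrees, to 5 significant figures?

106.74°

A is at the origin; AC runs at 138.0° with length 10.8, so C = (-8.0260, 7.2266). ∠ACW = 127.0° gives CW at -169.00° from the x-axis; with |CW| = 27.2, W = (-34.726, 2.0366). ∠CWL = 113.3° gives WL at -102.30° from the x-axis; with |WL| = 16.0, L = (-38.135, -13.596). ∠WLK = 66.4° gives LK at 11.300° from the x-axis; with |LK| = 24.9, K = (-13.717, -8.7171). LK is perpendicular to KF, so KF runs at 101.30°; with |KF| = 9.1, F = (-15.501, 0.20653). Then cos ∠WFK = FW·FK / (|FW||FK|), giving 106.74°.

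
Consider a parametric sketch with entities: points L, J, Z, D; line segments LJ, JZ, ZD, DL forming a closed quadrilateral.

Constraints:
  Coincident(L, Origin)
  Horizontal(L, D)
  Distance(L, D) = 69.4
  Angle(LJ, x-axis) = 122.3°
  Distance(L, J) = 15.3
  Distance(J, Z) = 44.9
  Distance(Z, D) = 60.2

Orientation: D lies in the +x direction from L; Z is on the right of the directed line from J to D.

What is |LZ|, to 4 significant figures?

29.61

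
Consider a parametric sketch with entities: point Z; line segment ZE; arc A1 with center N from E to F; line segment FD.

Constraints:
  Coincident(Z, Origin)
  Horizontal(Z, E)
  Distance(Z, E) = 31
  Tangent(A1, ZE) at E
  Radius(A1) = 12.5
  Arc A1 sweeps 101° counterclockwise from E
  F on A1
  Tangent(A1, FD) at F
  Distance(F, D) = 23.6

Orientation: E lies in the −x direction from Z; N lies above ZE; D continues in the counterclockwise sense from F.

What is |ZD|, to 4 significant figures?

44.58

Z is at the origin; Z and E share the same y with |ZE| = 31.0 and E on the −x side, so E = (-31.00, 0.000). Since A1 is tangent to ZE there, NE ⟂ ZE, so N = E + (0, 12.5) = (-31.00, 12.50). On A1, E sits at bearing -90° from N; a 101° counterclockwise sweep puts F at bearing 11°, so F = N + 12.5·(cos 11°, sin 11°) = (-18.73, 14.89). The tangent condition forces NF to be normal to FD, so FD runs along (−sin 11°, cos 11°); with |FD| = 23.6, D = (-23.23, 38.05). Then |ZD| = |D − Z| = 44.58.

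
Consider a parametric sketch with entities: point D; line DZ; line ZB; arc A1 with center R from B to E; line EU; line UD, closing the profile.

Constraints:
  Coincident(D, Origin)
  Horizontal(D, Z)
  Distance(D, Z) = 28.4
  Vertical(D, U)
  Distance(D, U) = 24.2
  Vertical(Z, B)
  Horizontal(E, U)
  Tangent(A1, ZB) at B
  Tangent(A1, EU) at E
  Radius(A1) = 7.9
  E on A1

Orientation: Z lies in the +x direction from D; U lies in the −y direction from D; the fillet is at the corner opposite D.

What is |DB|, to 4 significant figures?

32.75

D is at the origin; DZ is horizontal with |DZ| = 28.4 and Z on the +x side, so Z = (28.40, 0.000). DU is vertical with |DU| = 24.2 and U on the −y side, so U = (0.000, -24.20). The virtual corner opposite D is at (28.40, -24.20). A1 meets ZB tangentially, so RB is at right angles to ZB and the tangent condition forces RE to be normal to EU, with radius 7.9, so the center R sits 7.9 in from both sides at R = (20.50, -16.30). That places the tangent points at B = (28.40, -16.30) on ZB and E = (20.50, -24.20) on EU. Then |DB| = |B − D| = 32.75.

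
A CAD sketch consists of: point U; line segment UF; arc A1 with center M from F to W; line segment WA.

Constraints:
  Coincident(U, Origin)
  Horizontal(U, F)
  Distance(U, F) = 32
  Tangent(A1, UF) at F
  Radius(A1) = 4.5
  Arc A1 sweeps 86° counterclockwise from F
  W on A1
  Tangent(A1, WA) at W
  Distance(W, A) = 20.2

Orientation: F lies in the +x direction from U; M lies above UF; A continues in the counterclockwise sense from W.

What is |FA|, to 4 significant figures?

25.04

U is at the origin; U and F share the same y with |UF| = 32.0 and F on the +x side, so F = (32.00, 0.000). Since A1 is tangent to UF there, MF ⟂ UF, so M = F + (0, 4.5) = (32.00, 4.500). On A1, F sits at bearing -90° from M; an 86° counterclockwise sweep puts W at bearing -4°, so W = M + 4.5·(cos -4°, sin -4°) = (36.49, 4.186). A1 meets WA tangentially, so MW is at right angles to WA, so WA runs along (−sin -4°, cos -4°); with |WA| = 20.2, A = (37.90, 24.34). Then |FA| = |A − F| = 25.04.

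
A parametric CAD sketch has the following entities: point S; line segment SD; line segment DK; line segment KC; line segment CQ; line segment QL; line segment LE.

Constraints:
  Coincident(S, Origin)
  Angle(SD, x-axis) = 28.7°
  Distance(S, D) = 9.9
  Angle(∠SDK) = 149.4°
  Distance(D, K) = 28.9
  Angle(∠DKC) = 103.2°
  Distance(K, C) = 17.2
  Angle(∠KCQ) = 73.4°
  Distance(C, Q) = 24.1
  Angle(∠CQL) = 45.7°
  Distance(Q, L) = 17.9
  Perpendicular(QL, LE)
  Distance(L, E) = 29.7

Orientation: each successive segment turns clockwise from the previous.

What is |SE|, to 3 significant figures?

54.4

S is at the origin; SD runs at 28.7° with length 9.9, so D = (8.68, 4.75). ∠SDK = 149.4° gives DK at -1.90° from the x-axis; with |DK| = 28.9, K = (37.6, 3.80). ∠DKC = 103.2° gives KC at -78.7° from the x-axis; with |KC| = 17.2, C = (40.9, -13.1). ∠KCQ = 73.4° gives CQ at 175° from the x-axis; with |CQ| = 24.1, Q = (16.9, -10.8). ∠CQL = 45.7° gives QL at 40.4° from the x-axis; with |QL| = 17.9, L = (30.6, 0.757). The perpendicularity gives LE at right angles to QL, so LE runs at -49.6°; with |LE| = 29.7, E = (49.8, -21.9). Then |SE| = |E − S| = 54.4.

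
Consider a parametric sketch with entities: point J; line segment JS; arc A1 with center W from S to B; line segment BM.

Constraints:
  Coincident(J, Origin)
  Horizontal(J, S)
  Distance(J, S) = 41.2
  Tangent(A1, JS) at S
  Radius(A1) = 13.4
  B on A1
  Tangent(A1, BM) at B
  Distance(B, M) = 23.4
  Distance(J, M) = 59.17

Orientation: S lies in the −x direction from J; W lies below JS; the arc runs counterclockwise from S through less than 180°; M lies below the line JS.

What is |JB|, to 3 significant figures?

56.6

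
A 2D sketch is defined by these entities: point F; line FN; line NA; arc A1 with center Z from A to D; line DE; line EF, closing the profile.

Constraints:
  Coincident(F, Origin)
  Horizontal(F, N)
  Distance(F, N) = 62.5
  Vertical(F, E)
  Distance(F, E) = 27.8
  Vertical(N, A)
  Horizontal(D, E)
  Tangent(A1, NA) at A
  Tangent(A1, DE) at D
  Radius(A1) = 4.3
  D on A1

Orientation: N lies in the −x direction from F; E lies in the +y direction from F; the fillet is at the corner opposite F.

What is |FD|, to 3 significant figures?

64.5

F is at the origin; F and N share the same y with |FN| = 62.5 and N on the −x side, so N = (-62.5, 0.00). FE is vertical with |FE| = 27.8 and E on the +y side, so E = (0.00, 27.8). The virtual corner opposite F is at (-62.5, 27.8). Since A1 is tangent to NA there, ZA ⟂ NA and the tangent condition forces ZD to be normal to DE, with radius 4.3, so the center Z sits 4.3 in from both sides at Z = (-58.2, 23.5). That places the tangent points at A = (-62.5, 23.5) on NA and D = (-58.2, 27.8) on DE. Then |FD| = |D − F| = 64.5.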